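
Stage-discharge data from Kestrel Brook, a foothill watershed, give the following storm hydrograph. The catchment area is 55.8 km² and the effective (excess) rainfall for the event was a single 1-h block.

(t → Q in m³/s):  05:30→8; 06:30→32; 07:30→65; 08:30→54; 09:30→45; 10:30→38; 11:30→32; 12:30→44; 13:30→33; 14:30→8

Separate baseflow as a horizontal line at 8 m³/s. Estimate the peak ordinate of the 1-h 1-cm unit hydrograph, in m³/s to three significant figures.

Direct runoff: 0.0, 24.0, 57.0, 46.0, 37.0, 30.0, 24.0, 36.0, 25.0, 0.0 m³/s; ΣQ_DR = 279.0 m³/s, peak = 57.0 m³/s.
Runoff depth d = ΣQ_DR·Δt / A = 279.0 × 3600 / (55.8 km²) = 18.00 mm.
The 1-cm UH is the DRH scaled by (10 mm)/d, so U_p = 57.0 × 10/18.00 = 31.7 m³/s.

U_p ≈ 31.7 m³/s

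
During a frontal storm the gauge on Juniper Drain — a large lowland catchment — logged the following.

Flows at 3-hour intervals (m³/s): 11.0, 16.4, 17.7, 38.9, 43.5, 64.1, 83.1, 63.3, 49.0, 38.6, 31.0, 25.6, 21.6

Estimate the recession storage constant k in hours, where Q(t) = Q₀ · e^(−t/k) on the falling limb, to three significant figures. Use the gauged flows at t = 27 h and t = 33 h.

k ≈ 14.6 h

On the falling limb, Q drops from 38.6 to 25.6 m³/s between t = 27 h and t = 33 h (Δt = 6 h).
k = −Δt / ln(Q₂/Q₁) = −6 / ln(25.6/38.6) = 14.6 h.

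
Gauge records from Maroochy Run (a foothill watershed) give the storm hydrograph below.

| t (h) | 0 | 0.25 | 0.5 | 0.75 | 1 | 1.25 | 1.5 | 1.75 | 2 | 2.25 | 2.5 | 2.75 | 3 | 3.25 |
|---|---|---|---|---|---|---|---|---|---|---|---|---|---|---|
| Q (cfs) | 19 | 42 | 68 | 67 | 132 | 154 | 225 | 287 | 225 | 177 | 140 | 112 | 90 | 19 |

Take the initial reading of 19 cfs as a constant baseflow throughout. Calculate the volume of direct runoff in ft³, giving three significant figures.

V ≈ 1.34 × 10^6 ft³

Direct-runoff ordinates (Q − Q_b): 0.0, 23.0, 49.0, 48.0, 113.0, 135.0, 206.0, 268.0, 206.0, 158.0, 121.0, 93.0, 71.0, 0.0 cfs.
ΣQ_DR = 1491 cfs.
With Δt = 0.25 h = 900 s, V = ΣQ_DR · Δt = 1491 × 900 = 1.34 × 10^6 ft³.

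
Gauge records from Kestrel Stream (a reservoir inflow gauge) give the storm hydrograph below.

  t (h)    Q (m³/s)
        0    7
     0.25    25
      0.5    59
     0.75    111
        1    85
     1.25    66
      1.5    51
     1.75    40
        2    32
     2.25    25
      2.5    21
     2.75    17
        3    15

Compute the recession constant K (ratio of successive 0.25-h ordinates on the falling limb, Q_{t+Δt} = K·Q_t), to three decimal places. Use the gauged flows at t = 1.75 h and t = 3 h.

Using the recession-limb readings at t = 1.75 h and t = 3 h: Q falls from 40 to 15 m³/s over 5 intervals.
K = (Q₂/Q₁)^(1/5) = (15/40)^(1/5) = 0.822.

K ≈ 0.822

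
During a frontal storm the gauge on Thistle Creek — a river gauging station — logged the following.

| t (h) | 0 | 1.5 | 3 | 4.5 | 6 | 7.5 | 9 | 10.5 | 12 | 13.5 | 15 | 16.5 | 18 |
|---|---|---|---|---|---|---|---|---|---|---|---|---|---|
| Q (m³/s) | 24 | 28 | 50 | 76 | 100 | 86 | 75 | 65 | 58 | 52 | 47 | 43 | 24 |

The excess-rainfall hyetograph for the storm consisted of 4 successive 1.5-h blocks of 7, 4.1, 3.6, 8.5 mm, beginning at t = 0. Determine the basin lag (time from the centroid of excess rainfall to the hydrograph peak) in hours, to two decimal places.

t_L ≈ 2.87 h

Centroid of excess rainfall: t_c = Σ P_i·t̄_i / ΣP_i = 3.1293 h (block centres at 0.75, 2.25, 3.75, 5.25 h).
Hydrograph peak occurs at t = 6 h, so basin lag t_L = 6 − 3.1293 = 2.87 h.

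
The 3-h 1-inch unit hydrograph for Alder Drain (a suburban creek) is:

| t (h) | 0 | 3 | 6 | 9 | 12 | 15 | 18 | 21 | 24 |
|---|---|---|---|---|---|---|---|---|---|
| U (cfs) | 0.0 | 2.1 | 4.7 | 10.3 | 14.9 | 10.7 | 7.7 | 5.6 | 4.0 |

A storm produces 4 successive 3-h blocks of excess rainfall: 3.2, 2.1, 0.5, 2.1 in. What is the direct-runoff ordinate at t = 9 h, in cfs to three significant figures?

By discrete convolution, Q_j = Σ (P_i / 1 in) · U_{j−i}.
At t = 9 h (j=3): Q = (3.2/1)·10.3 + (2.1/1)·4.7 + (0.5/1)·2.1 + (2.1/1)·0.0 = 43.9 cfs.

Q ≈ 43.9 cfs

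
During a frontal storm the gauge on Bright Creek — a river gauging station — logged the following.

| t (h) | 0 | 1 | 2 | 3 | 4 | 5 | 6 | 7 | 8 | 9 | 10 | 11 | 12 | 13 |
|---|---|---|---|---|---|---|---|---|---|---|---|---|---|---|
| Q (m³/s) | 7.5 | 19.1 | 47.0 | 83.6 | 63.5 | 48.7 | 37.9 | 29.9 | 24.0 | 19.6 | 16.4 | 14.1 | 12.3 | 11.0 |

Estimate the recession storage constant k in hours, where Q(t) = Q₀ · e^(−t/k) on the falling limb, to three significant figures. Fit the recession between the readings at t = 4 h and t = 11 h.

k ≈ 4.65 h

On the falling limb, Q drops from 63.5 to 14.1 m³/s between t = 4 h and t = 11 h (Δt = 7 h).
k = −Δt / ln(Q₂/Q₁) = −7 / ln(14.1/63.5) = 4.65 h.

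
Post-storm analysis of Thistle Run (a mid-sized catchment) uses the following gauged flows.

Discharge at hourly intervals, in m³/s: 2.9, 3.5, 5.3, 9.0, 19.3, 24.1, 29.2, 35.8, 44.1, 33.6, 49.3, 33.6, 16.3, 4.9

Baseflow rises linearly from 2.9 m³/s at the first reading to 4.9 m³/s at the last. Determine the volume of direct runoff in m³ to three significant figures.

V ≈ 9.23 × 10^5 m³

Direct-runoff ordinates (Q − Q_b): 0.00, 0.45, 2.09, 5.64, 15.78, 20.43, 25.38, 31.82, 39.97, 29.32, 44.86, 29.01, 11.55, 0.00 m³/s.
ΣQ_DR = 256.3 m³/s.
With Δt = 1 h = 3600 s, V = ΣQ_DR · Δt = 256.3 × 3600 = 9.23 × 10^5 m³.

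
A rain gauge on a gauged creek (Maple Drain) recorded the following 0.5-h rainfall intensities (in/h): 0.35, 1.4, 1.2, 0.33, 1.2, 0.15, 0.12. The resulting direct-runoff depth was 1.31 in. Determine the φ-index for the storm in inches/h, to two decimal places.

Only the 3 blocks with intensity above φ contribute runoff: 1.4, 1.2, 1.2 in/h.
Σ(I−φ)·Δt = d  ⇒  (1.4+1.2+1.2 − 3φ)·0.5 = 1.31
φ = (3.800 − 1.31/0.5) / 3 = 0.39 in/h.

φ ≈ 0.39 in/h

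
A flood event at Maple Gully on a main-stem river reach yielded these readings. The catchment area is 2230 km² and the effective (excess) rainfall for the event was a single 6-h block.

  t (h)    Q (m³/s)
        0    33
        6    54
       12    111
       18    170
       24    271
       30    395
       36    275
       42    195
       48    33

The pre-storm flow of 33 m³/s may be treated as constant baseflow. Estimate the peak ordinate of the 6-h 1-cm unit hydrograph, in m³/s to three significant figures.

U_p ≈ 301 m³/s

Direct runoff: 0.0, 21.0, 78.0, 137.0, 238.0, 362.0, 242.0, 162.0, 0.0 m³/s; ΣQ_DR = 1240 m³/s, peak = 362.0 m³/s.
Runoff depth d = ΣQ_DR·Δt / A = 1240 × 21600 / (2230 km²) = 12.01 mm.
The 1-cm UH is the DRH scaled by (10 mm)/d, so U_p = 362.0 × 10/12.01 = 301 m³/s.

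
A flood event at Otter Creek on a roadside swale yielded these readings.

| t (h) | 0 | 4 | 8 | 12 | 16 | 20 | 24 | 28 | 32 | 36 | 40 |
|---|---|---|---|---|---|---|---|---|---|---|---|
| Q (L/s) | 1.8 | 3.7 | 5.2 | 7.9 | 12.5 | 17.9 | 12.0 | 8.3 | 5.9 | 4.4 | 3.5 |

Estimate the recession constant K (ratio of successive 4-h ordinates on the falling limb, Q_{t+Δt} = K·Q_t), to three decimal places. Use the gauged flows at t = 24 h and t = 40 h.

K ≈ 0.735

Using the recession-limb readings at t = 24 h and t = 40 h: Q falls from 12.0 to 3.5 L/s over 4 intervals.
K = (Q₂/Q₁)^(1/4) = (3.5/12.0)^(1/4) = 0.735.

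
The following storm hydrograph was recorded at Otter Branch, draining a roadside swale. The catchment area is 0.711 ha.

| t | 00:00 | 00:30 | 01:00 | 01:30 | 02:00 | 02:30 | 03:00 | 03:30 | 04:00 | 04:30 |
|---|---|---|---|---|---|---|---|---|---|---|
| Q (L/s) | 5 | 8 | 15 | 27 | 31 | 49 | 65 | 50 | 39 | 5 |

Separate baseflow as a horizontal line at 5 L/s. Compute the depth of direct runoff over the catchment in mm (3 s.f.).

Direct runoff: 0.0, 3.0, 10.0, 22.0, 26.0, 44.0, 60.0, 45.0, 34.0, 0.0 L/s; ΣQ_DR = 244.0 L/s.
V = ΣQ_DR · Δt = 244.0 × 1800 s = 4.392 × 10^5 L.
Over A = 0.711 ha, depth = V / A = 61.8 mm.

d ≈ 61.8 mm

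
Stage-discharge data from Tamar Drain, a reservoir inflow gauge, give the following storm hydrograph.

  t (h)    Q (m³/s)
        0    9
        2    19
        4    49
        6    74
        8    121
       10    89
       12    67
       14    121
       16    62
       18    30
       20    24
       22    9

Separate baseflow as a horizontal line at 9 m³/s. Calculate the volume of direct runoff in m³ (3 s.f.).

Direct-runoff ordinates (Q − Q_b): 0.0, 10.0, 40.0, 65.0, 112.0, 80.0, 58.0, 112.0, 53.0, 21.0, 15.0, 0.0 m³/s.
ΣQ_DR = 566.0 m³/s.
With Δt = 2 h = 7200 s, V = ΣQ_DR · Δt = 566.0 × 7200 = 4.08 × 10^6 m³.

V ≈ 4.08 × 10^6 m³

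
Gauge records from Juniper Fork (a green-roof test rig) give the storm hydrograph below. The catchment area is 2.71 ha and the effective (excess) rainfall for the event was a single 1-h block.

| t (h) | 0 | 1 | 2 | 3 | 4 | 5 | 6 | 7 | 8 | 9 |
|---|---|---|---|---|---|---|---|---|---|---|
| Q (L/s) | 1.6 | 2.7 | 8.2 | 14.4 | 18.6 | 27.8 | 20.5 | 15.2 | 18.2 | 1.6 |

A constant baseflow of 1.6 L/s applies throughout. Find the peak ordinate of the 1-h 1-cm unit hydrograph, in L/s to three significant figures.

U_p ≈ 17.5 L/s

Direct runoff: 0.0, 1.1, 6.6, 12.8, 17.0, 26.2, 18.9, 13.6, 16.6, 0.0 L/s; ΣQ_DR = 112.8 L/s, peak = 26.2 L/s.
Runoff depth d = ΣQ_DR·Δt / A = 112.8 × 3600 / (2.71 ha) = 14.98 mm.
The 1-cm UH is the DRH scaled by (10 mm)/d, so U_p = 26.2 × 10/14.98 = 17.5 L/s.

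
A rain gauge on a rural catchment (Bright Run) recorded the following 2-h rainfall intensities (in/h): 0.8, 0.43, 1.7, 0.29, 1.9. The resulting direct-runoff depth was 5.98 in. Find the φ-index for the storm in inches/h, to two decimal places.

Only the 3 blocks with intensity above φ contribute runoff: 0.8, 1.7, 1.9 in/h.
Σ(I−φ)·Δt = d  ⇒  (0.8+1.7+1.9 − 3φ)·2 = 5.98
φ = (4.400 − 5.98/2) / 3 = 0.47 in/h.

φ ≈ 0.47 in/h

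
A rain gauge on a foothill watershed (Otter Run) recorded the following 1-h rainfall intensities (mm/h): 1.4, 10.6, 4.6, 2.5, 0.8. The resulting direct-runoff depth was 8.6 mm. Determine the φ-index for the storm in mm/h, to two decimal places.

φ ≈ 3.30 mm/h

Only the 2 blocks with intensity above φ contribute runoff: 10.6, 4.6 mm/h.
Σ(I−φ)·Δt = d  ⇒  (10.6+4.6 − 2φ)·1 = 8.6
φ = (15.20 − 8.6/1) / 2 = 3.30 mm/h.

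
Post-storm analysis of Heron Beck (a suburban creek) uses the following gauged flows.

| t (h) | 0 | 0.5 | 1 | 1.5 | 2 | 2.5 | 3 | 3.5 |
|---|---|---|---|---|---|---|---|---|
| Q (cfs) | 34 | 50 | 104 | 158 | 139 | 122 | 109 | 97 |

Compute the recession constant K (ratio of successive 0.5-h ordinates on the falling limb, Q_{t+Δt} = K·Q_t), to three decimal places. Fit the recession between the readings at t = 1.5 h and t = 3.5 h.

Using the recession-limb readings at t = 1.5 h and t = 3.5 h: Q falls from 158 to 97 cfs over 4 intervals.
K = (Q₂/Q₁)^(1/4) = (97/158)^(1/4) = 0.885.

K ≈ 0.885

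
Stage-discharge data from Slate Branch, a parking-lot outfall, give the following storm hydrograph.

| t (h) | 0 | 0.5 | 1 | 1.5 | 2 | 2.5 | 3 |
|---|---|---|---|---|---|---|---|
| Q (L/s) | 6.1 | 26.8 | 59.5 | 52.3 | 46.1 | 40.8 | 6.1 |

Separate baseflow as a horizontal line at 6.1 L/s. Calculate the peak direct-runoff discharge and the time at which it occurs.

Q_p = 53.4 L/s at t = 1 h

Subtracting baseflow gives direct-runoff ordinates: 0.0, 20.7, 53.4, 46.2, 40.0, 34.7, 0.0 L/s.
The maximum is 53.4 L/s, occurring at the reading for t = 1 h.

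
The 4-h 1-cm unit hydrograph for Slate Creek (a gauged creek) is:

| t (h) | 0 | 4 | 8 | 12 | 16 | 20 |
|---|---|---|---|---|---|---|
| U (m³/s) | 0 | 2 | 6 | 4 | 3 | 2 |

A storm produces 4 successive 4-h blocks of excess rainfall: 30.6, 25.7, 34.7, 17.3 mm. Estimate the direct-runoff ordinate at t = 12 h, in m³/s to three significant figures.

By discrete convolution, Q_j = Σ (P_i / 10 mm) · U_{j−i}.
At t = 12 h (j=3): Q = (30.6/10)·4 + (25.7/10)·6 + (34.7/10)·2 + (17.3/10)·0 = 34.6 m³/s.

Q ≈ 34.6 m³/s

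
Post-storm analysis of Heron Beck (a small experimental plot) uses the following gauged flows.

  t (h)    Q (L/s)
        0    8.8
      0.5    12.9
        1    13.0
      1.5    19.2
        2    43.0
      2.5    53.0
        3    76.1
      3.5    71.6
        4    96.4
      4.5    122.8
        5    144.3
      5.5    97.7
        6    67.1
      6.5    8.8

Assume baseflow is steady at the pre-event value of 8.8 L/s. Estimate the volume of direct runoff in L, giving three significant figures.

V ≈ 1.28 × 10^6 L

Direct-runoff ordinates (Q − Q_b): 0.0, 4.1, 4.2, 10.4, 34.2, 44.2, 67.3, 62.8, 87.6, 114.0, 135.5, 88.9, 58.3, 0.0 L/s.
ΣQ_DR = 711.5 L/s.
With Δt = 0.5 h = 1800 s, V = ΣQ_DR · Δt = 711.5 × 1800 = 1.28 × 10^6 L.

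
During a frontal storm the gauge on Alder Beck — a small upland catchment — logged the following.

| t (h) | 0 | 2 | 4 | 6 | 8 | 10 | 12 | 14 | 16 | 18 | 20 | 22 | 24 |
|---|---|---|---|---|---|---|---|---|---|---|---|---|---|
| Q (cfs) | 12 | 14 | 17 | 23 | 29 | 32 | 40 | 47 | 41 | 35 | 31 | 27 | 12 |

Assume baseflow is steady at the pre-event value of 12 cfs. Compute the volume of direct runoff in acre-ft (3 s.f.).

V ≈ 33.7 acre-ft

Direct-runoff ordinates (Q − Q_b): 0.0, 2.0, 5.0, 11.0, 17.0, 20.0, 28.0, 35.0, 29.0, 23.0, 19.0, 15.0, 0.0 cfs.
ΣQ_DR = 204.0 cfs.
With Δt = 2 h = 7200 s, V = ΣQ_DR · Δt = 204.0 × 7200 = 1.47 × 10^6 ft³ = 33.7 acre-ft.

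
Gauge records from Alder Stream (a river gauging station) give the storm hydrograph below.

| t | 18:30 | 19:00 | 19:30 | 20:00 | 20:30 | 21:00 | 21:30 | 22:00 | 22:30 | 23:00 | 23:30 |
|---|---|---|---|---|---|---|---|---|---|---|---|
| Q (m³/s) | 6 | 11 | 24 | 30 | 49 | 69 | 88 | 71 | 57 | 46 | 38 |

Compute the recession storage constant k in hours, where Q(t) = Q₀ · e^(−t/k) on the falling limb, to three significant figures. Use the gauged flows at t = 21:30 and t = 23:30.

On the falling limb, Q drops from 88 to 38 m³/s between t = 21:30 and t = 23:30 (Δt = 2 h).
k = −Δt / ln(Q₂/Q₁) = −2 / ln(38/88) = 2.38 h.

k ≈ 2.38 h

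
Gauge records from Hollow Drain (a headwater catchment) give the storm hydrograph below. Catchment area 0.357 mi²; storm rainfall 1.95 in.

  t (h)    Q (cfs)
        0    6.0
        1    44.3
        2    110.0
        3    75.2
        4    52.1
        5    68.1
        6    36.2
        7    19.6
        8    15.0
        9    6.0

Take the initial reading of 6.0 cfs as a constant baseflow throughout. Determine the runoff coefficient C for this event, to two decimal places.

C ≈ 0.83

ΣQ_DR = 372.5 cfs; V = ΣQ_DR·Δt = 1.341 × 10^6 ft³.
Runoff depth d = V / A = 1.617 in.
C = d / P = 1.617 / 1.95 = 0.83.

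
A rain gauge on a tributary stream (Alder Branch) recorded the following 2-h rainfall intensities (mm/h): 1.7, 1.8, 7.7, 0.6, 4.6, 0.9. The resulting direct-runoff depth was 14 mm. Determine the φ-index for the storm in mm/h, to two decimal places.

φ ≈ 2.65 mm/h

Only the 2 blocks with intensity above φ contribute runoff: 7.7, 4.6 mm/h.
Σ(I−φ)·Δt = d  ⇒  (7.7+4.6 − 2φ)·2 = 14
φ = (12.30 − 14/2) / 2 = 2.65 mm/h.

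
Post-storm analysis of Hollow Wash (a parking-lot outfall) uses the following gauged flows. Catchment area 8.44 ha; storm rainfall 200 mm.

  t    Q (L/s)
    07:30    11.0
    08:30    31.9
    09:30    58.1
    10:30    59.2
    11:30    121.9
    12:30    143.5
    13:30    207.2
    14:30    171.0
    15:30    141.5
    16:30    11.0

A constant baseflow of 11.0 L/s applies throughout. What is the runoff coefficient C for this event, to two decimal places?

ΣQ_DR = 846.3 L/s; V = ΣQ_DR·Δt = 3.047 × 10^6 L.
Runoff depth d = V / A = 36.10 mm.
C = d / P = 36.10 / 200 = 0.18.

C ≈ 0.18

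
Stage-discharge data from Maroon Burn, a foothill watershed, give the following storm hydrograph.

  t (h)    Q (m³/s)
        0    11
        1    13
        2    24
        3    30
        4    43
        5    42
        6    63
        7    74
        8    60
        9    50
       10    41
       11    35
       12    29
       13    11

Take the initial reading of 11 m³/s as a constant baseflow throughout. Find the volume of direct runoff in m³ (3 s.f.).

V ≈ 1.34 × 10^6 m³

Direct-runoff ordinates (Q − Q_b): 0.0, 2.0, 13.0, 19.0, 32.0, 31.0, 52.0, 63.0, 49.0, 39.0, 30.0, 24.0, 18.0, 0.0 m³/s.
ΣQ_DR = 372.0 m³/s.
With Δt = 1 h = 3600 s, V = ΣQ_DR · Δt = 372.0 × 3600 = 1.34 × 10^6 m³.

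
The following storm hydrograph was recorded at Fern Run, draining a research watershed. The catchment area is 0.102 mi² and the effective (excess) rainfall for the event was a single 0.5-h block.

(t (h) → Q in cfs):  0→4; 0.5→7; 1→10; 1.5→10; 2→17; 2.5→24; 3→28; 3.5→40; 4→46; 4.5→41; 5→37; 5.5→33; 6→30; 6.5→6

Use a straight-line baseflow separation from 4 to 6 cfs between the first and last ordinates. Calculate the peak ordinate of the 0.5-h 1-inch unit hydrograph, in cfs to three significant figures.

Direct runoff: 0.00, 2.85, 5.69, 5.54, 12.38, 19.23, 23.08, 34.92, 40.77, 35.62, 31.46, 27.31, 24.15, 0.00 cfs; ΣQ_DR = 263.0 cfs, peak = 40.77 cfs.
Runoff depth d = ΣQ_DR·Δt / A = 263.0 × 1800 / (0.102 mi²) = 1.998 in.
The 1-inch UH is the DRH scaled by (1 in)/d, so U_p = 40.77 × 1/1.998 = 20.4 cfs.

U_p ≈ 20.4 cfs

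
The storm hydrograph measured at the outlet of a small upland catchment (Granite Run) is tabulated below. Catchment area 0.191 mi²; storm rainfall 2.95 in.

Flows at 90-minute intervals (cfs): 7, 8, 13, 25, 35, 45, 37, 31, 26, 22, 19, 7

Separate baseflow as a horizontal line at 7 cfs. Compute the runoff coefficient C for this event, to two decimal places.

ΣQ_DR = 191.0 cfs; V = ΣQ_DR·Δt = 1.031 × 10^6 ft³.
Runoff depth d = V / A = 2.324 in.
C = d / P = 2.324 / 2.95 = 0.79.

C ≈ 0.79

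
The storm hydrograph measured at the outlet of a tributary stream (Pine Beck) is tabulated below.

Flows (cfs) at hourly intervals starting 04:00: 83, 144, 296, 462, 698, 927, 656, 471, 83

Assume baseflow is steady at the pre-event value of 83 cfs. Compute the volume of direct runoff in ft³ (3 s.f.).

Direct-runoff ordinates (Q − Q_b): 0.0, 61.0, 213.0, 379.0, 615.0, 844.0, 573.0, 388.0, 0.0 cfs.
ΣQ_DR = 3073 cfs.
With Δt = 1 h = 3600 s, V = ΣQ_DR · Δt = 3073 × 3600 = 1.11 × 10^7 ft³.

V ≈ 1.11 × 10^7 ft³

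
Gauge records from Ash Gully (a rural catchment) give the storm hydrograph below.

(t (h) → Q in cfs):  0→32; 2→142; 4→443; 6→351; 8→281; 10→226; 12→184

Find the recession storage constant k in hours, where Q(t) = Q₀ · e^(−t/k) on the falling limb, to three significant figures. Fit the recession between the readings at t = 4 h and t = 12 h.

On the falling limb, Q drops from 443 to 184 cfs between t = 4 h and t = 12 h (Δt = 8 h).
k = −Δt / ln(Q₂/Q₁) = −8 / ln(184/443) = 9.11 h.

k ≈ 9.11 h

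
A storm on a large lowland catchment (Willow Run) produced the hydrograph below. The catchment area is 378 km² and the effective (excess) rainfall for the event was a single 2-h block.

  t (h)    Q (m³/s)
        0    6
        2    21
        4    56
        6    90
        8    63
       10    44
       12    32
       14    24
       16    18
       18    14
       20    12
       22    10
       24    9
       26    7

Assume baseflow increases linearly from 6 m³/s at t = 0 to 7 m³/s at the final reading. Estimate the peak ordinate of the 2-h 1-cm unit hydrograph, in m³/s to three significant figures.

U_p ≈ 140 m³/s

Direct runoff: 0.00, 14.92, 49.85, 83.77, 56.69, 37.62, 25.54, 17.46, 11.38, 7.31, 5.23, 3.15, 2.08, 0.00 m³/s; ΣQ_DR = 315.0 m³/s, peak = 83.77 m³/s.
Runoff depth d = ΣQ_DR·Δt / A = 315.0 × 7200 / (378 km²) = 6.000 mm.
The 1-cm UH is the DRH scaled by (10 mm)/d, so U_p = 83.77 × 10/6.000 = 140 m³/s.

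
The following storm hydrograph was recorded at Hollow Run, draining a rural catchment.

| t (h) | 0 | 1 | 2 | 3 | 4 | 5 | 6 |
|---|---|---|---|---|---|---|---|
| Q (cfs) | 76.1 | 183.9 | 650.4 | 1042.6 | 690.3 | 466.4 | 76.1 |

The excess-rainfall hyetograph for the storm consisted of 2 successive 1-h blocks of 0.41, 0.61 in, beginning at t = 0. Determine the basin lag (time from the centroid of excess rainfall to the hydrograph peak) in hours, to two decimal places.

t_L ≈ 1.90 h

Centroid of excess rainfall: t_c = Σ P_i·t̄_i / ΣP_i = 1.0980 h (block centres at 0.5, 1.5 h).
Hydrograph peak occurs at t = 3 h, so basin lag t_L = 3 − 1.0980 = 1.90 h.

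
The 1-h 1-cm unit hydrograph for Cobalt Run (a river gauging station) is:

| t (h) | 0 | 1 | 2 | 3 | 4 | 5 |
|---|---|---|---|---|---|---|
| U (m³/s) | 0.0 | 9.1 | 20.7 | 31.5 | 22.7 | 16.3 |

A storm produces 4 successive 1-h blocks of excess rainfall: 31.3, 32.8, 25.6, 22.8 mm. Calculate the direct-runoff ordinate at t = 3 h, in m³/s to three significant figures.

Q ≈ 190 m³/s

By discrete convolution, Q_j = Σ (P_i / 10 mm) · U_{j−i}.
At t = 3 h (j=3): Q = (31.3/10)·31.5 + (32.8/10)·20.7 + (25.6/10)·9.1 + (22.8/10)·0.0 = 190 m³/s.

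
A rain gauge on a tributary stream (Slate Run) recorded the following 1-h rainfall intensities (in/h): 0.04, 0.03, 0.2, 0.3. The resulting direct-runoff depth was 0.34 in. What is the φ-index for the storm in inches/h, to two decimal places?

φ ≈ 0.08 in/h

Only the 2 blocks with intensity above φ contribute runoff: 0.2, 0.3 in/h.
Σ(I−φ)·Δt = d  ⇒  (0.2+0.3 − 2φ)·1 = 0.34
φ = (0.5000 − 0.34/1) / 2 = 0.08 in/h.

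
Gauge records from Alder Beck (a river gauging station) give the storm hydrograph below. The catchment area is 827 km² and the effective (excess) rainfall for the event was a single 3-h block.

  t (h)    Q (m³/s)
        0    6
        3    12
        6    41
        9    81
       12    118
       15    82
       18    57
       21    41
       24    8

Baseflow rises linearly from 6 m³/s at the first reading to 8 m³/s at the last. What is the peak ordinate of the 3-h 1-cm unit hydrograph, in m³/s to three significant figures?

U_p ≈ 222 m³/s

Direct runoff: 0.00, 5.75, 34.50, 74.25, 111.00, 74.75, 49.50, 33.25, 0.00 m³/s; ΣQ_DR = 383.0 m³/s, peak = 111.00 m³/s.
Runoff depth d = ΣQ_DR·Δt / A = 383.0 × 10800 / (827 km²) = 5.002 mm.
The 1-cm UH is the DRH scaled by (10 mm)/d, so U_p = 111.00 × 10/5.002 = 222 m³/s.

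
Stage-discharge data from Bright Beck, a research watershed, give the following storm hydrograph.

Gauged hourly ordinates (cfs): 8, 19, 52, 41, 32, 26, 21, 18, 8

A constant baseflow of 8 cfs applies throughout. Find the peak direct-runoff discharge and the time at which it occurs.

Q_p = 44.0 cfs at t = 2 h

Subtracting baseflow gives direct-runoff ordinates: 0.0, 11.0, 44.0, 33.0, 24.0, 18.0, 13.0, 10.0, 0.0 cfs.
The maximum is 44.0 cfs, occurring at the reading for t = 2 h.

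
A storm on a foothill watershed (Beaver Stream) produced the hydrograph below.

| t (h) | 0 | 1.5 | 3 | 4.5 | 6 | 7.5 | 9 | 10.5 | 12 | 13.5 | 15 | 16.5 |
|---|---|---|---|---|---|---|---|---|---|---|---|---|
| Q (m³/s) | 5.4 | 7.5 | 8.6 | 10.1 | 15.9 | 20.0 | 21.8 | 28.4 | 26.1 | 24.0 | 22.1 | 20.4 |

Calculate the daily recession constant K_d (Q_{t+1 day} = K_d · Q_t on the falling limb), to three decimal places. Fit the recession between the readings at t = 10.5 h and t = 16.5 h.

K_d ≈ 0.266

Between t = 10.5 h and t = 16.5 h the flow falls from 28.4 to 20.4 m³/s over 4×1.5 h = 6 h.
Per-interval ratio K = (20.4/28.4)^(1/4) = 0.9206; K_d = K^(24/1.5) = 0.266.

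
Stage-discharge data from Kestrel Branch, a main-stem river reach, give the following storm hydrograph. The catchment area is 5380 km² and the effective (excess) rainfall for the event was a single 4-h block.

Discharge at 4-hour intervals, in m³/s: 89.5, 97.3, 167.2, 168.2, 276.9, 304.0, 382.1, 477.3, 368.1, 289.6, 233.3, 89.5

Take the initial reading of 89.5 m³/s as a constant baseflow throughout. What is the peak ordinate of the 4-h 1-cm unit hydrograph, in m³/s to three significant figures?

Direct runoff: 0.0, 7.8, 77.7, 78.7, 187.4, 214.5, 292.6, 387.8, 278.6, 200.1, 143.8, 0.0 m³/s; ΣQ_DR = 1869 m³/s, peak = 387.8 m³/s.
Runoff depth d = ΣQ_DR·Δt / A = 1869 × 14400 / (5380 km²) = 5.003 mm.
The 1-cm UH is the DRH scaled by (10 mm)/d, so U_p = 387.8 × 10/5.003 = 775 m³/s.

U_p ≈ 775 m³/s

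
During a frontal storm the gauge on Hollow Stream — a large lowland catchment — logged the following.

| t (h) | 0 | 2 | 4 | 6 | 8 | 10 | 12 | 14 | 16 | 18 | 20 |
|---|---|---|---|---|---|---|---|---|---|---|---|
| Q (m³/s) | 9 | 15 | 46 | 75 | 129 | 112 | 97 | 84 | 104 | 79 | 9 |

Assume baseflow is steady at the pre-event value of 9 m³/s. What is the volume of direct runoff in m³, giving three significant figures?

V ≈ 4.75 × 10^6 m³

Direct-runoff ordinates (Q − Q_b): 0.0, 6.0, 37.0, 66.0, 120.0, 103.0, 88.0, 75.0, 95.0, 70.0, 0.0 m³/s.
ΣQ_DR = 660.0 m³/s.
With Δt = 2 h = 7200 s, V = ΣQ_DR · Δt = 660.0 × 7200 = 4.75 × 10^6 m³.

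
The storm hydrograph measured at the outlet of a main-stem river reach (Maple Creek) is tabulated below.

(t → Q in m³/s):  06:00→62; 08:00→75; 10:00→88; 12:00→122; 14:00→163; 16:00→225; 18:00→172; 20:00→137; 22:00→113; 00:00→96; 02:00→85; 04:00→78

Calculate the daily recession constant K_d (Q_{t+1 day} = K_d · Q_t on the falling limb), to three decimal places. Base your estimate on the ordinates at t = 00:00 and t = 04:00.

K_d ≈ 0.288

Between t = 00:00 and t = 04:00 the flow falls from 96 to 78 m³/s over 2×2 h = 4 h.
Per-interval ratio K = (78/96)^(1/2) = 0.9014; K_d = K^(24/2) = 0.288.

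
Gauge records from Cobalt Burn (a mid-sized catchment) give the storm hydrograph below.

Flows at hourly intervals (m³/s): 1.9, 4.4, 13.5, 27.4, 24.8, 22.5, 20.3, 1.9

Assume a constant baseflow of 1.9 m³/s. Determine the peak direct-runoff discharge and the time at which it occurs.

Subtracting baseflow gives direct-runoff ordinates: 0.0, 2.5, 11.6, 25.5, 22.9, 20.6, 18.4, 0.0 m³/s.
The maximum is 25.5 m³/s, occurring at the reading for t = 3 h.

Q_p = 25.5 m³/s at t = 3 h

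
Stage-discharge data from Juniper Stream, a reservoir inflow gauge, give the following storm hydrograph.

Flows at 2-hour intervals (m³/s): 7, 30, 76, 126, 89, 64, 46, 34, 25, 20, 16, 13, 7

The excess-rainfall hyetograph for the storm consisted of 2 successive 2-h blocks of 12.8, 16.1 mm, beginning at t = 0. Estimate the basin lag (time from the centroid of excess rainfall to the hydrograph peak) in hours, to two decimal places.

t_L ≈ 3.89 h

Centroid of excess rainfall: t_c = Σ P_i·t̄_i / ΣP_i = 2.1142 h (block centres at 1, 3 h).
Hydrograph peak occurs at t = 6 h, so basin lag t_L = 6 − 2.1142 = 3.89 h.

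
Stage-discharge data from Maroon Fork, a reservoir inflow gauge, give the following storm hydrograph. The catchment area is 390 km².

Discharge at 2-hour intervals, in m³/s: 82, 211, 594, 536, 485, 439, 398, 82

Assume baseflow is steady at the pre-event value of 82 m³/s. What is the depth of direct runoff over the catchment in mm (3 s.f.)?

Direct runoff: 0.0, 129.0, 512.0, 454.0, 403.0, 357.0, 316.0, 0.0 m³/s; ΣQ_DR = 2171 m³/s.
V = ΣQ_DR · Δt = 2171 × 7200 s = 1.563 × 10^7 m³.
Over A = 390 km², depth = V / A = 40.1 mm.

d ≈ 40.1 mm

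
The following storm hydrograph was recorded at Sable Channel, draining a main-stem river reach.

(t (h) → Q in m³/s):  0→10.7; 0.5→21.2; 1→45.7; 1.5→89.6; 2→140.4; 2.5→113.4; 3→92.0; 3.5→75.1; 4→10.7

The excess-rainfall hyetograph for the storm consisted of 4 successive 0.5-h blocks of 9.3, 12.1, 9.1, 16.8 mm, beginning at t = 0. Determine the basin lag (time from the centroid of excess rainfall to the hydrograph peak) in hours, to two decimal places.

Centroid of excess rainfall: t_c = Σ P_i·t̄_i / ΣP_i = 1.1031 h (block centres at 0.25, 0.75, 1.25, 1.75 h).
Hydrograph peak occurs at t = 2 h, so basin lag t_L = 2 − 1.1031 = 0.90 h.

t_L ≈ 0.90 h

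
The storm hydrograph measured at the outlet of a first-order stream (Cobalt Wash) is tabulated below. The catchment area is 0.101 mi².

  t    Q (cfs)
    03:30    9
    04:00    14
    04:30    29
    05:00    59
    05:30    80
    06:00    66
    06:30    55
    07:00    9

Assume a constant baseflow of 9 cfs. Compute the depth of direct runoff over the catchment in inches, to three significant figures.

Direct runoff: 0.0, 5.0, 20.0, 50.0, 71.0, 57.0, 46.0, 0.0 cfs; ΣQ_DR = 249.0 cfs.
V = ΣQ_DR · Δt = 249.0 × 1800 s = 4.482 × 10^5 ft³.
Over A = 0.101 mi², depth = V / A = 1.91 in.

d ≈ 1.91 in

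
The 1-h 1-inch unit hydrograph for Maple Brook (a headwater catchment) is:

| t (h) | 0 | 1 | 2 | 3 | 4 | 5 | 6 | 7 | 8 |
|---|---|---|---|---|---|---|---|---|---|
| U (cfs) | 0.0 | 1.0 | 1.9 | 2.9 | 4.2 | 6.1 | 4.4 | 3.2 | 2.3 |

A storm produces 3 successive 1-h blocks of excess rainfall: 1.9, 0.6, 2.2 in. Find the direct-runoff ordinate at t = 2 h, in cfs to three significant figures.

Q ≈ 4.21 cfs

By discrete convolution, Q_j = Σ (P_i / 1 in) · U_{j−i}.
At t = 2 h (j=2): Q = (1.9/1)·1.9 + (0.6/1)·1.0 + (2.2/1)·0.0 = 4.21 cfs.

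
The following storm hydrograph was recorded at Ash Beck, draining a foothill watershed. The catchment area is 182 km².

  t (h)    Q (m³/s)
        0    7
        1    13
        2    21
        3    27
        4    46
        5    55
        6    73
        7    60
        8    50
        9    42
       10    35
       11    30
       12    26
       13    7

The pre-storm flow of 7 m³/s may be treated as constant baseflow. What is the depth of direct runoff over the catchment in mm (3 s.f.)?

Direct runoff: 0.0, 6.0, 14.0, 20.0, 39.0, 48.0, 66.0, 53.0, 43.0, 35.0, 28.0, 23.0, 19.0, 0.0 m³/s; ΣQ_DR = 394.0 m³/s.
V = ΣQ_DR · Δt = 394.0 × 3600 s = 1.418 × 10^6 m³.
Over A = 182 km², depth = V / A = 7.79 mm.

d ≈ 7.79 mm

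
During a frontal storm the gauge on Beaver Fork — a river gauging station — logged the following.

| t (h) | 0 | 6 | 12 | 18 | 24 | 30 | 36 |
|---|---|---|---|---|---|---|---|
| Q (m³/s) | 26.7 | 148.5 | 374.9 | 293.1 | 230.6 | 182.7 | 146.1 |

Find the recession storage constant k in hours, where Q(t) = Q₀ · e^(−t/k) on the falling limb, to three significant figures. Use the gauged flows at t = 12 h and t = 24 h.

k ≈ 24.7 h

On the falling limb, Q drops from 374.9 to 230.6 m³/s between t = 12 h and t = 24 h (Δt = 12 h).
k = −Δt / ln(Q₂/Q₁) = −12 / ln(230.6/374.9) = 24.7 h.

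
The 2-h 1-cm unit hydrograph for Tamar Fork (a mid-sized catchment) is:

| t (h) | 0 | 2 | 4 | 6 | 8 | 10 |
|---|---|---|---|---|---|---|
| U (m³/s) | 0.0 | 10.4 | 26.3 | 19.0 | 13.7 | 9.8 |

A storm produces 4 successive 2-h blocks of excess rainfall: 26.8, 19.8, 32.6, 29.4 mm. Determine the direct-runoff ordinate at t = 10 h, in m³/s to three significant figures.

By discrete convolution, Q_j = Σ (P_i / 10 mm) · U_{j−i}.
At t = 10 h (j=5): Q = (26.8/10)·9.8 + (19.8/10)·13.7 + (32.6/10)·19.0 + (29.4/10)·26.3 = 193 m³/s.

Q ≈ 193 m³/s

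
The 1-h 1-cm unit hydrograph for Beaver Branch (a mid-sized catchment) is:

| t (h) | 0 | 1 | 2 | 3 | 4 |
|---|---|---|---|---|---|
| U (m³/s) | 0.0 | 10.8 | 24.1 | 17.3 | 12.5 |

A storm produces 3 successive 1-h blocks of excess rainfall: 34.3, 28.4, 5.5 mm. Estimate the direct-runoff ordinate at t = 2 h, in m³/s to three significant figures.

Q ≈ 113 m³/s

By discrete convolution, Q_j = Σ (P_i / 10 mm) · U_{j−i}.
At t = 2 h (j=2): Q = (34.3/10)·24.1 + (28.4/10)·10.8 + (5.5/10)·0.0 = 113 m³/s.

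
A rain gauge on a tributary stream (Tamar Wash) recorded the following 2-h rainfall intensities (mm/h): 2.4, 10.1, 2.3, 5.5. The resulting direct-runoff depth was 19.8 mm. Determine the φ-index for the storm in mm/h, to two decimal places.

φ ≈ 2.85 mm/h

Only the 2 blocks with intensity above φ contribute runoff: 10.1, 5.5 mm/h.
Σ(I−φ)·Δt = d  ⇒  (10.1+5.5 − 2φ)·2 = 19.8
φ = (15.60 − 19.8/2) / 2 = 2.85 mm/h.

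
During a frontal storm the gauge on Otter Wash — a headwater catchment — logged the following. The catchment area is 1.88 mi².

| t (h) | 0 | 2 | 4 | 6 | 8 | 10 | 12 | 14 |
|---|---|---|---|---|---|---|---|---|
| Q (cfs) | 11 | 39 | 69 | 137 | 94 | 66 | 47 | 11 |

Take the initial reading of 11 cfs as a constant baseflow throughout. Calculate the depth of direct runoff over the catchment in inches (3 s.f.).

Direct runoff: 0.0, 28.0, 58.0, 126.0, 83.0, 55.0, 36.0, 0.0 cfs; ΣQ_DR = 386.0 cfs.
V = ΣQ_DR · Δt = 386.0 × 7200 s = 2.779 × 10^6 ft³.
Over A = 1.88 mi², depth = V / A = 0.636 in.

d ≈ 0.636 in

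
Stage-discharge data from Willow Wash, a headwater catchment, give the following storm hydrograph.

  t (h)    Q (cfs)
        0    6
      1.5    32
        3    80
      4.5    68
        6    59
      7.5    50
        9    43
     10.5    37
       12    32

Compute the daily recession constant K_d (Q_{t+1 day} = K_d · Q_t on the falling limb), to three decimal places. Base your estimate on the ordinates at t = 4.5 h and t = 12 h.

K_d ≈ 0.090

Between t = 4.5 h and t = 12 h the flow falls from 68 to 32 cfs over 5×1.5 h = 7.5 h.
Per-interval ratio K = (32/68)^(1/5) = 0.8601; K_d = K^(24/1.5) = 0.090.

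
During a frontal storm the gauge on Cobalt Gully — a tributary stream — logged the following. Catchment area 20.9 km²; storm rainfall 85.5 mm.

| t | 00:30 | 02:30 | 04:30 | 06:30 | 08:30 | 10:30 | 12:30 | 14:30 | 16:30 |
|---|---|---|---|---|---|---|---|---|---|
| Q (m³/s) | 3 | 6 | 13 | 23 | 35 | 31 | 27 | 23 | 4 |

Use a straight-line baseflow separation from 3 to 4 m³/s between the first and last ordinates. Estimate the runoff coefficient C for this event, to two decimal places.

C ≈ 0.54

ΣQ_DR = 133.5 m³/s; V = ΣQ_DR·Δt = 9.612 × 10^5 m³.
Runoff depth d = V / A = 45.99 mm.
C = d / P = 45.99 / 85.5 = 0.54.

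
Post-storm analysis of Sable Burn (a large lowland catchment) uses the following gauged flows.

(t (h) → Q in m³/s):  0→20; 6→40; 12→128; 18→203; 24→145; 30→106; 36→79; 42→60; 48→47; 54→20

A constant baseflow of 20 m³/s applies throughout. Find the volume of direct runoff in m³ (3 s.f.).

V ≈ 1.40 × 10^7 m³

Direct-runoff ordinates (Q − Q_b): 0.0, 20.0, 108.0, 183.0, 125.0, 86.0, 59.0, 40.0, 27.0, 0.0 m³/s.
ΣQ_DR = 648.0 m³/s.
With Δt = 6 h = 21600 s, V = ΣQ_DR · Δt = 648.0 × 21600 = 1.40 × 10^7 m³.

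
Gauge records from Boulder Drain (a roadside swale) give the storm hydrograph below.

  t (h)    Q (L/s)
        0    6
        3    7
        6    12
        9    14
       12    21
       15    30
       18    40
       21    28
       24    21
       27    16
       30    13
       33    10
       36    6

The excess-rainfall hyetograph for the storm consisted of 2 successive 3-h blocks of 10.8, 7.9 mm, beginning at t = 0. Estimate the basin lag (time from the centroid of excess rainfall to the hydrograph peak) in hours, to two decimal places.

t_L ≈ 15.23 h

Centroid of excess rainfall: t_c = Σ P_i·t̄_i / ΣP_i = 2.7674 h (block centres at 1.5, 4.5 h).
Hydrograph peak occurs at t = 18 h, so basin lag t_L = 18 − 2.7674 = 15.23 h.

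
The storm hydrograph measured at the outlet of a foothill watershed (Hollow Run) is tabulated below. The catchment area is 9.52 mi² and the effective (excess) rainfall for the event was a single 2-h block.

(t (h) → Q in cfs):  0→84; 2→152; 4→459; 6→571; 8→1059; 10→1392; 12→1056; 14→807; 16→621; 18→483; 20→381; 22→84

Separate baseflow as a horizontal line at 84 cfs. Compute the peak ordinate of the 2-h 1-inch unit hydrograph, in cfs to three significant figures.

U_p ≈ 654 cfs

Direct runoff: 0.0, 68.0, 375.0, 487.0, 975.0, 1308.0, 972.0, 723.0, 537.0, 399.0, 297.0, 0.0 cfs; ΣQ_DR = 6141 cfs, peak = 1308.0 cfs.
Runoff depth d = ΣQ_DR·Δt / A = 6141 × 7200 / (9.52 mi²) = 1.999 in.
The 1-inch UH is the DRH scaled by (1 in)/d, so U_p = 1308.0 × 1/1.999 = 654 cfs.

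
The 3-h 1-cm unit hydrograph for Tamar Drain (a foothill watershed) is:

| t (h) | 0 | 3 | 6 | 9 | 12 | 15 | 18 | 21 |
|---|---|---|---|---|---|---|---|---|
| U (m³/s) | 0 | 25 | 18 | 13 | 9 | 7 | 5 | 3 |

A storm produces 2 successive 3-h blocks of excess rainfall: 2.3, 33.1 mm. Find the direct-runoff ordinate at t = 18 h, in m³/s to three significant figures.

Q ≈ 24.3 m³/s

By discrete convolution, Q_j = Σ (P_i / 10 mm) · U_{j−i}.
At t = 18 h (j=6): Q = (2.3/10)·5 + (33.1/10)·7 = 24.3 m³/s.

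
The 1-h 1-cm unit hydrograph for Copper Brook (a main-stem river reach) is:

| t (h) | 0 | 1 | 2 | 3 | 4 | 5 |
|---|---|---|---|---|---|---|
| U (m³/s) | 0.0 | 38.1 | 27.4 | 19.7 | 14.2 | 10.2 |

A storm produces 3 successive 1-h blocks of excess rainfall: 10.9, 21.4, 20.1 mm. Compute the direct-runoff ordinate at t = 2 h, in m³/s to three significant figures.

Q ≈ 111 m³/s

By discrete convolution, Q_j = Σ (P_i / 10 mm) · U_{j−i}.
At t = 2 h (j=2): Q = (10.9/10)·27.4 + (21.4/10)·38.1 + (20.1/10)·0.0 = 111 m³/s.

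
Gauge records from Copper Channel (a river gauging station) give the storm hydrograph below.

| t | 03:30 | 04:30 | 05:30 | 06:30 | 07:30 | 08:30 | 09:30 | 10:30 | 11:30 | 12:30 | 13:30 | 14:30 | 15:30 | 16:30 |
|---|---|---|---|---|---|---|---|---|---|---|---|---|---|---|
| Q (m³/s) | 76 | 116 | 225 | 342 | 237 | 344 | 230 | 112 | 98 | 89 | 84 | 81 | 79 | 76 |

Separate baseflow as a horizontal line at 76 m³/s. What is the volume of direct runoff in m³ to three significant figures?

V ≈ 4.05 × 10^6 m³

Direct-runoff ordinates (Q − Q_b): 0.0, 40.0, 149.0, 266.0, 161.0, 268.0, 154.0, 36.0, 22.0, 13.0, 8.0, 5.0, 3.0, 0.0 m³/s.
ΣQ_DR = 1125 m³/s.
With Δt = 1 h = 3600 s, V = ΣQ_DR · Δt = 1125 × 3600 = 4.05 × 10^6 m³.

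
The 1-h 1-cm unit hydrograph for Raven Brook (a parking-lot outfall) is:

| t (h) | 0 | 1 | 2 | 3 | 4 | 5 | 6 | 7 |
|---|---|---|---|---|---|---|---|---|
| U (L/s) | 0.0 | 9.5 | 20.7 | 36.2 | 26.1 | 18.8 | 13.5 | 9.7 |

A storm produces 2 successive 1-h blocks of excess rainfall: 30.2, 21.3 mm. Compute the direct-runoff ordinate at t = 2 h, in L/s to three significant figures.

By discrete convolution, Q_j = Σ (P_i / 10 mm) · U_{j−i}.
At t = 2 h (j=2): Q = (30.2/10)·20.7 + (21.3/10)·9.5 = 82.7 L/s.

Q ≈ 82.7 L/s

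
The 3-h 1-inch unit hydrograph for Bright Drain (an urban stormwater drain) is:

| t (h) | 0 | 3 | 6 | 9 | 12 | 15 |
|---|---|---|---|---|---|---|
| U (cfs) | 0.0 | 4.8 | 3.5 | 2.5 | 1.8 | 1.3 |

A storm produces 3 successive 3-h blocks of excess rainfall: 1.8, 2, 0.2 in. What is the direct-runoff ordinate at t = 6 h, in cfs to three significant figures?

Q ≈ 15.9 cfs

By discrete convolution, Q_j = Σ (P_i / 1 in) · U_{j−i}.
At t = 6 h (j=2): Q = (1.8/1)·3.5 + (2/1)·4.8 + (0.2/1)·0.0 = 15.9 cfs.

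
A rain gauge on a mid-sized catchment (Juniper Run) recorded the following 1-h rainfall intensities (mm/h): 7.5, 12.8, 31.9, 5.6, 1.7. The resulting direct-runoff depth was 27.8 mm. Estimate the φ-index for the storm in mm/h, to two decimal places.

φ ≈ 8.45 mm/h

Only the 2 blocks with intensity above φ contribute runoff: 12.8, 31.9 mm/h.
Σ(I−φ)·Δt = d  ⇒  (12.8+31.9 − 2φ)·1 = 27.8
φ = (44.70 − 27.8/1) / 2 = 8.45 mm/h.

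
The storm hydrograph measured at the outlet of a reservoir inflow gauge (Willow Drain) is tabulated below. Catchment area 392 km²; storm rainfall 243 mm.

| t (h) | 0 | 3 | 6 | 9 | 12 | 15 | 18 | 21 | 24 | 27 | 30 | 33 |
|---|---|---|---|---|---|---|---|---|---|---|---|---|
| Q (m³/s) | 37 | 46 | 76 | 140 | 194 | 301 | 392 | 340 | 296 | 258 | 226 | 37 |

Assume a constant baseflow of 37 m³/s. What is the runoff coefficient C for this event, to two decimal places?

C ≈ 0.22

ΣQ_DR = 1899 m³/s; V = ΣQ_DR·Δt = 2.051 × 10^7 m³.
Runoff depth d = V / A = 52.32 mm.
C = d / P = 52.32 / 243 = 0.22.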